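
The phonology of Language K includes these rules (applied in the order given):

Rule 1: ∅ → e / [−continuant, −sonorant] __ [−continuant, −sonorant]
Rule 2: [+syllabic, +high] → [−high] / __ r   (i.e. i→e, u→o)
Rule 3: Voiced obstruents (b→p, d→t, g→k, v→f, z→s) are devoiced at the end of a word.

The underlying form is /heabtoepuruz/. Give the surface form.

heabetoeporus

Rule 1 (stop-cluster e-epenthesis): /b/ and /t/ form a stop–stop cluster, so [e] is inserted between them. /heabtoepuruz/ → heabetoepuruz.
Rule 2 (pre-rhotic lowering): /u/ is a high vowel immediately before /r/, so it lowers to [o]. /heabetoepuruz/ → heabetoeporuz.
Rule 3 (final devoicing): /z/ is a voiced obstruent in word-final position, so it devoices to [s]. /heabetoeporuz/ → heabetoeporus.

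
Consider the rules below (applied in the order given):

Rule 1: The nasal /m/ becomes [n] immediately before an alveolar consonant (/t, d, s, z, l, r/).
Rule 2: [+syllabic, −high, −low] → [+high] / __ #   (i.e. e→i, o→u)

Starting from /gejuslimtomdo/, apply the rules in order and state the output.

Rule 1 (nasal place assimilation): /m/ precedes the alveolar consonant /t/, so it assimilates in place to [n]. /m/ precedes the alveolar consonant /d/, so it assimilates in place to [n]. /gejuslimtomdo/ → gejuslintondo.
Rule 2 (final vowel raising): /o/ is a mid vowel in word-final position, so it raises to [u]. /gejuslintondo/ → gejuslintondu.

gejuslintondu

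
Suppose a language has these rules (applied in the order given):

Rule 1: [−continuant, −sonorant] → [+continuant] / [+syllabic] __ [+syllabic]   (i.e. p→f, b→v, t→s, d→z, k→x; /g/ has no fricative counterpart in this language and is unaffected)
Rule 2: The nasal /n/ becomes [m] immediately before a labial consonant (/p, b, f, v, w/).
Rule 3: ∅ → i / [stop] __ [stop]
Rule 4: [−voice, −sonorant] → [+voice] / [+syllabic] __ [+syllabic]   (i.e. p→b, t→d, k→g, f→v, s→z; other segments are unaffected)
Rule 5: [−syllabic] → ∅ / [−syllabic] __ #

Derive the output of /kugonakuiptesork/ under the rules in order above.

kugonaxuibidezor

Rule 1 (intervocalic spirantization): /k/ is a stop between vowels /a/ and /u/, so it spirantizes to the fricative [x]. /kugonakuiptesork/ → kugonaxuiptesork.
Rule 2 (nasal place assimilation): no segment meets the environment; /kugonaxuiptesork/ is unchanged.
Rule 3 (stop-cluster i-epenthesis): /p/ and /t/ form a stop–stop cluster, so [i] is inserted between them. /kugonaxuiptesork/ → kugonaxuipitesork.
Rule 4 (intervocalic voicing): /p/ is a voiceless obstruent between vowels /i/ and /i/, so it voices to [b]. /t/ is a voiceless obstruent between vowels /i/ and /e/, so it voices to [d]. /s/ is a voiceless obstruent between vowels /e/ and /o/, so it voices to [z]. /kugonaxuipitesork/ → kugonaxuibidezork.
Rule 5 (final cluster simplification): /k/ is the second consonant of a word-final cluster /rk/, so it deletes. /kugonaxuibidezork/ → kugonaxuibidezor.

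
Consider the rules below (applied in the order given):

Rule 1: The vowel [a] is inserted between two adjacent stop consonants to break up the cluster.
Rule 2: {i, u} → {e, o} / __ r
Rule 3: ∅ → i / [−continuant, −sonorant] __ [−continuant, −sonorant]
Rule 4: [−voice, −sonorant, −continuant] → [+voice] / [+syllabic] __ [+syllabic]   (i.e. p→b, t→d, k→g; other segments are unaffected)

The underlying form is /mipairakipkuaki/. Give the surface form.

mibaeragibaguagi

Rule 1 (stop-cluster a-epenthesis): /p/ and /k/ form a stop–stop cluster, so [a] is inserted between them. /mipairakipkuaki/ → mipairakipakuaki.
Rule 2 (pre-rhotic lowering): /i/ is a high vowel immediately before /r/, so it lowers to [e]. /mipairakipakuaki/ → mipaerakipakuaki.
Rule 3 (stop-cluster i-epenthesis): no segment meets the environment; /mipaerakipakuaki/ is unchanged.
Rule 4 (intervocalic voicing): /p/ is a voiceless stop between vowels /i/ and /a/, so it voices to [b]. /k/ is a voiceless stop between vowels /a/ and /i/, so it voices to [g]. /p/ is a voiceless stop between vowels /i/ and /a/, so it voices to [b]. /k/ is a voiceless stop between vowels /a/ and /u/, so it voices to [g]. /k/ is a voiceless stop between vowels /a/ and /i/, so it voices to [g]. /mipaerakipakuaki/ → mibaeragibaguagi.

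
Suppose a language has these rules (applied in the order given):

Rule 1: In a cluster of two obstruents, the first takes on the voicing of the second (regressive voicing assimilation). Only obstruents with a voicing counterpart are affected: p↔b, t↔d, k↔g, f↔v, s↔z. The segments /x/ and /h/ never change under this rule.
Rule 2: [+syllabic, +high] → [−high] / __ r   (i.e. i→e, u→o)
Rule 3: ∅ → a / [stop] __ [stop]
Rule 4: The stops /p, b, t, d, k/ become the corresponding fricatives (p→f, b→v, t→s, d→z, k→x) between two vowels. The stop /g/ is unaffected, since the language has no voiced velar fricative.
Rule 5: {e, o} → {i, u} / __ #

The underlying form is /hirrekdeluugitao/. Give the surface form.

herregazeluugisau

Rule 1 (regressive voicing assimilation): /k/ precedes the voiced obstruent /d/, so it voices to [g] by assimilation. /hirrekdeluugitao/ → hirregdeluugitao.
Rule 2 (pre-rhotic lowering): /i/ is a high vowel immediately before /r/, so it lowers to [e]. /hirregdeluugitao/ → herregdeluugitao.
Rule 3 (stop-cluster a-epenthesis): /g/ and /d/ form a stop–stop cluster, so [a] is inserted between them. /herregdeluugitao/ → herregadeluugitao.
Rule 4 (intervocalic spirantization): /d/ is a stop between vowels /a/ and /e/, so it spirantizes to the fricative [z]. /t/ is a stop between vowels /i/ and /a/, so it spirantizes to the fricative [s]. /herregadeluugitao/ → herregazeluugisao.
Rule 5 (final vowel raising): /o/ is a mid vowel in word-final position, so it raises to [u]. /herregazeluugisao/ → herregazeluugisau.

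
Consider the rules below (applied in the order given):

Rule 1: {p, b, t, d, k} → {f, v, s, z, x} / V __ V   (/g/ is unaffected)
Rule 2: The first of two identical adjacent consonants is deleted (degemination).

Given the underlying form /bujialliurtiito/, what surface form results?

Rule 1 (intervocalic spirantization): /t/ is a stop between vowels /i/ and /o/, so it spirantizes to the fricative [s]. /bujialliurtiito/ → bujialliurtiiso.
Rule 2 (degemination): /ll/ is a geminate; the first /l/ deletes. /bujialliurtiiso/ → bujialiurtiiso.

bujialiurtiiso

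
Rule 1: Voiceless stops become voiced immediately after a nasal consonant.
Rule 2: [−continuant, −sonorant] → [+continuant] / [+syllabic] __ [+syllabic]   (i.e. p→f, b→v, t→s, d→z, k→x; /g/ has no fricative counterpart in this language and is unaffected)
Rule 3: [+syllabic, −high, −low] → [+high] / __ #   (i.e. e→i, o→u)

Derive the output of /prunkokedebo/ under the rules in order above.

prungoxezevu

Rule 1 (post-nasal voicing): /k/ is a voiceless stop immediately after the nasal /n/, so it voices to [g]. /prunkokedebo/ → prungokedebo.
Rule 2 (intervocalic spirantization): /k/ is a stop between vowels /o/ and /e/, so it spirantizes to the fricative [x]. /d/ is a stop between vowels /e/ and /e/, so it spirantizes to the fricative [z]. /b/ is a stop between vowels /e/ and /o/, so it spirantizes to the fricative [v]. /prungokedebo/ → prungoxezevo.
Rule 3 (final vowel raising): /o/ is a mid vowel in word-final position, so it raises to [u]. /prungoxezevo/ → prungoxezevu.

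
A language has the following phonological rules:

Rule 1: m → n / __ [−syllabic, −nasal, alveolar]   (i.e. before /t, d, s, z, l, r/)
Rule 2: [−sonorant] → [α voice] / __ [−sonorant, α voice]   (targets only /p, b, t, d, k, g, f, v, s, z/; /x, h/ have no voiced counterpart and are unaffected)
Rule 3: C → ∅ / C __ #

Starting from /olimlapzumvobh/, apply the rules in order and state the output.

olinlabzumvop

Rule 1 (nasal place assimilation): /m/ precedes the alveolar consonant /l/, so it assimilates in place to [n]. /olimlapzumvobh/ → olinlapzumvobh.
Rule 2 (regressive voicing assimilation): /p/ precedes the voiced obstruent /z/, so it voices to [b] by assimilation. /b/ precedes the voiceless obstruent /h/, so it devoices to [p] by assimilation. /olinlapzumvobh/ → olinlabzumvoph.
Rule 3 (final cluster simplification): /h/ is the second consonant of a word-final cluster /ph/, so it deletes. /olinlabzumvoph/ → olinlabzumvop.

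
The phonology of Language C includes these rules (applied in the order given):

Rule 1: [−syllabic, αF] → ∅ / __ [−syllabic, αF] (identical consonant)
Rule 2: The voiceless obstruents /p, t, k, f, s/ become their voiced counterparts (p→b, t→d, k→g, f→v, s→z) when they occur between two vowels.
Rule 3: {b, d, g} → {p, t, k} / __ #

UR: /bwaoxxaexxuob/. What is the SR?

Rule 1 (degemination): /xx/ is a geminate; the first /x/ deletes. /xx/ is a geminate; the first /x/ deletes. /bwaoxxaexxuob/ → bwaoxaexuob.
Rule 2 (intervocalic voicing): no segment meets the environment; /bwaoxaexuob/ is unchanged.
Rule 3 (final devoicing): /b/ is a voiced stop in word-final position, so it devoices to [p]. /bwaoxaexuob/ → bwaoxaexuop.

bwaoxaexuop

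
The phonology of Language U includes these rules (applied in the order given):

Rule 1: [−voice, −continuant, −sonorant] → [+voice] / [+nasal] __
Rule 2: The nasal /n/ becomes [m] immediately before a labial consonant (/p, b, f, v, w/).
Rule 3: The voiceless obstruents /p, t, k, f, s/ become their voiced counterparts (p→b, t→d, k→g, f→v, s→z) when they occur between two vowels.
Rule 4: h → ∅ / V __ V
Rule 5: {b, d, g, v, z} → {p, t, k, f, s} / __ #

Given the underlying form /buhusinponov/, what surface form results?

buuzimbonof

Rule 1 (post-nasal voicing): /p/ is a voiceless stop immediately after the nasal /n/, so it voices to [b]. /buhusinponov/ → buhusinbonov.
Rule 2 (nasal place assimilation): /n/ precedes the labial consonant /b/, so it assimilates in place to [m]. /buhusinbonov/ → buhusimbonov.
Rule 3 (intervocalic voicing): /s/ is a voiceless obstruent between vowels /u/ and /i/, so it voices to [z]. /buhusimbonov/ → buhuzimbonov.
Rule 4 (intervocalic h-deletion): /h/ occurs between vowels /u/ and /u/, so it deletes. /buhuzimbonov/ → buuzimbonov.
Rule 5 (final devoicing): /v/ is a voiced obstruent in word-final position, so it devoices to [f]. /buuzimbonov/ → buuzimbonof.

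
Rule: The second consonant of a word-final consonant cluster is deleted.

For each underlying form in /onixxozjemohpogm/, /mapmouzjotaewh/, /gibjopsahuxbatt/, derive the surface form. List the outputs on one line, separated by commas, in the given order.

onixxozjemohpog, mapmouzjotaew, gibjopsahuxbat

/onixxozjemohpogm/: /m/ is the second consonant of a word-final cluster /gm/, so it deletes. → [onixxozjemohpog].
/mapmouzjotaewh/: /h/ is the second consonant of a word-final cluster /wh/, so it deletes. → [mapmouzjotaew].
/gibjopsahuxbatt/: /t/ is the second consonant of a word-final cluster /tt/, so it deletes. → [gibjopsahuxbat].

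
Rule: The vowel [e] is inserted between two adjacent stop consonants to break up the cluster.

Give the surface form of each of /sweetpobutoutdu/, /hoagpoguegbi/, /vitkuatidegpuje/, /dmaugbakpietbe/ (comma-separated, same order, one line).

/sweetpobutoutdu/: /t/ and /p/ form a stop–stop cluster, so [e] is inserted between them. /t/ and /d/ form a stop–stop cluster, so [e] is inserted between them. → [sweetepobutoutedu].
/hoagpoguegbi/: /g/ and /p/ form a stop–stop cluster, so [e] is inserted between them. /g/ and /b/ form a stop–stop cluster, so [e] is inserted between them. → [hoagepoguegebi].
/vitkuatidegpuje/: /t/ and /k/ form a stop–stop cluster, so [e] is inserted between them. /g/ and /p/ form a stop–stop cluster, so [e] is inserted between them. → [vitekuatidegepuje].
/dmaugbakpietbe/: /g/ and /b/ form a stop–stop cluster, so [e] is inserted between them. /k/ and /p/ form a stop–stop cluster, so [e] is inserted between them. /t/ and /b/ form a stop–stop cluster, so [e] is inserted between them. → [dmaugebakepietebe].

sweetepobutoutedu, hoagepoguegebi, vitekuatidegepuje, dmaugebakepietebe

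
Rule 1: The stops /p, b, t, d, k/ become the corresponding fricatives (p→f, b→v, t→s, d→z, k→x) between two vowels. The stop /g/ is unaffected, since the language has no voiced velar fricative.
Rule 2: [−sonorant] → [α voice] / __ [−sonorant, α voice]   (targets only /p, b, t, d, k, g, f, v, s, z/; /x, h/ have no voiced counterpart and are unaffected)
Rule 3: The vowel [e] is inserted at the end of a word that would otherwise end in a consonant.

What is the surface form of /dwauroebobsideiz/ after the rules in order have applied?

Rule 1 (intervocalic spirantization): /b/ is a stop between vowels /e/ and /o/, so it spirantizes to the fricative [v]. /d/ is a stop between vowels /i/ and /e/, so it spirantizes to the fricative [z]. /dwauroebobsideiz/ → dwauroevobsizeiz.
Rule 2 (regressive voicing assimilation): /b/ precedes the voiceless obstruent /s/, so it devoices to [p] by assimilation. /dwauroevobsizeiz/ → dwauroevopsizeiz.
Rule 3 (final e-epenthesis): the form ends in the consonant /z/, so [e] is inserted word-finally. /dwauroevopsizeiz/ → dwauroevopsizeize.

dwauroevopsizeize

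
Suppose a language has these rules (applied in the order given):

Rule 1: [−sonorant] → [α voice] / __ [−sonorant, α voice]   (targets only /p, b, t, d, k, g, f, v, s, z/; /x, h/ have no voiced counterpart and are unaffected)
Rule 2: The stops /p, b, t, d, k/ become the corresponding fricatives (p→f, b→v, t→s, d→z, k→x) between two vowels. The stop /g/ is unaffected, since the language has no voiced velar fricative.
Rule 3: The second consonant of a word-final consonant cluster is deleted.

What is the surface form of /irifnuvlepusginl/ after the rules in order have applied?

Rule 1 (regressive voicing assimilation): /s/ precedes the voiced obstruent /g/, so it voices to [z] by assimilation. /irifnuvlepusginl/ → irifnuvlepuzginl.
Rule 2 (intervocalic spirantization): /p/ is a stop between vowels /e/ and /u/, so it spirantizes to the fricative [f]. /irifnuvlepuzginl/ → irifnuvlefuzginl.
Rule 3 (final cluster simplification): /l/ is the second consonant of a word-final cluster /nl/, so it deletes. /irifnuvlefuzginl/ → irifnuvlefuzgin.

irifnuvlefuzgin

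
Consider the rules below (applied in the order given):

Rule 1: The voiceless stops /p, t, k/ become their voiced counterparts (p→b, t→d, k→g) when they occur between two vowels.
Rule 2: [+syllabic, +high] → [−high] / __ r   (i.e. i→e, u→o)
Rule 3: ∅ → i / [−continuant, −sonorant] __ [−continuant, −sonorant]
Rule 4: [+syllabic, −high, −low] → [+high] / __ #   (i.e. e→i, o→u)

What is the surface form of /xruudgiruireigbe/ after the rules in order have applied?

Rule 1 (intervocalic voicing): no segment meets the environment; /xruudgiruireigbe/ is unchanged.
Rule 2 (pre-rhotic lowering): /i/ is a high vowel immediately before /r/, so it lowers to [e]. /i/ is a high vowel immediately before /r/, so it lowers to [e]. /xruudgiruireigbe/ → xruudgeruereigbe.
Rule 3 (stop-cluster i-epenthesis): /d/ and /g/ form a stop–stop cluster, so [i] is inserted between them. /g/ and /b/ form a stop–stop cluster, so [i] is inserted between them. /xruudgeruereigbe/ → xruudigeruereigibe.
Rule 4 (final vowel raising): /e/ is a mid vowel in word-final position, so it raises to [i]. /xruudigeruereigibe/ → xruudigeruereigibi.

xruudigeruereigibi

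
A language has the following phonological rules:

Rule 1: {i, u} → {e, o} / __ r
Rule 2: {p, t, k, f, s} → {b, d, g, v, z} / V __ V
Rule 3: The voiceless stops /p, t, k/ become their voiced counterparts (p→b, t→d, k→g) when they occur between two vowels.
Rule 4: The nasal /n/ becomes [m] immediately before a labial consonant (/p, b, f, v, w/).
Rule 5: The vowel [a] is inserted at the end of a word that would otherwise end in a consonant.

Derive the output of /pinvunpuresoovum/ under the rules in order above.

Rule 1 (pre-rhotic lowering): /u/ is a high vowel immediately before /r/, so it lowers to [o]. /pinvunpuresoovum/ → pinvunporesoovum.
Rule 2 (intervocalic voicing): /s/ is a voiceless obstruent between vowels /e/ and /o/, so it voices to [z]. /pinvunporesoovum/ → pinvunporezoovum.
Rule 3 (intervocalic voicing): no segment meets the environment; /pinvunporezoovum/ is unchanged.
Rule 4 (nasal place assimilation): /n/ precedes the labial consonant /v/, so it assimilates in place to [m]. /n/ precedes the labial consonant /p/, so it assimilates in place to [m]. /pinvunporezoovum/ → pimvumporezoovum.
Rule 5 (final a-epenthesis): the form ends in the consonant /m/, so [a] is inserted word-finally. /pimvumporezoovum/ → pimvumporezoovuma.

pimvumporezoovuma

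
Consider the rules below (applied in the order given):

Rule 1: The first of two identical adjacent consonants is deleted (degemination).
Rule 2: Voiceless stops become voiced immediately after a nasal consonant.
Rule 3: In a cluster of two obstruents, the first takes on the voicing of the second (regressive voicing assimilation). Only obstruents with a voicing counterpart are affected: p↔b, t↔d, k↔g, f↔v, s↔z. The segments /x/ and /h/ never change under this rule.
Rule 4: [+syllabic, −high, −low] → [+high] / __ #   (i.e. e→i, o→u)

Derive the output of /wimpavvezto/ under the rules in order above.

Rule 1 (degemination): /vv/ is a geminate; the first /v/ deletes. /wimpavvezto/ → wimpavezto.
Rule 2 (post-nasal voicing): /p/ is a voiceless stop immediately after the nasal /m/, so it voices to [b]. /wimpavezto/ → wimbavezto.
Rule 3 (regressive voicing assimilation): /z/ precedes the voiceless obstruent /t/, so it devoices to [s] by assimilation. /wimbavezto/ → wimbavesto.
Rule 4 (final vowel raising): /o/ is a mid vowel in word-final position, so it raises to [u]. /wimbavesto/ → wimbavestu.

wimbavestu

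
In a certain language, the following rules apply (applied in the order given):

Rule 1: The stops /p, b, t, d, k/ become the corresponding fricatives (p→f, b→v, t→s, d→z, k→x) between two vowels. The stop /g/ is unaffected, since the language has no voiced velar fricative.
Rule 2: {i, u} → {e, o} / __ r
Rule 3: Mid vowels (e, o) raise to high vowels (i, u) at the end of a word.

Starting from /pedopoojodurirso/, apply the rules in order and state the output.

pezofoojozorersu

Rule 1 (intervocalic spirantization): /d/ is a stop between vowels /e/ and /o/, so it spirantizes to the fricative [z]. /p/ is a stop between vowels /o/ and /o/, so it spirantizes to the fricative [f]. /d/ is a stop between vowels /o/ and /u/, so it spirantizes to the fricative [z]. /pedopoojodurirso/ → pezofoojozurirso.
Rule 2 (pre-rhotic lowering): /u/ is a high vowel immediately before /r/, so it lowers to [o]. /i/ is a high vowel immediately before /r/, so it lowers to [e]. /pezofoojozurirso/ → pezofoojozorerso.
Rule 3 (final vowel raising): /o/ is a mid vowel in word-final position, so it raises to [u]. /pezofoojozorerso/ → pezofoojozorersu.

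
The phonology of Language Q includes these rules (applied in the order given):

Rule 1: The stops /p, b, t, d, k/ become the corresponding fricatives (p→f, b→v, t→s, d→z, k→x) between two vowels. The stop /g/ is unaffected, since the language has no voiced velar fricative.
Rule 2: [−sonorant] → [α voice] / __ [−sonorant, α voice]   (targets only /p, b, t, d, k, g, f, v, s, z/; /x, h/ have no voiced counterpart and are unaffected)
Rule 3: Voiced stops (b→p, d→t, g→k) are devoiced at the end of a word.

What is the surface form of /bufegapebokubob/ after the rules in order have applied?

bufegafevoxuvop

Rule 1 (intervocalic spirantization): /p/ is a stop between vowels /a/ and /e/, so it spirantizes to the fricative [f]. /b/ is a stop between vowels /e/ and /o/, so it spirantizes to the fricative [v]. /k/ is a stop between vowels /o/ and /u/, so it spirantizes to the fricative [x]. /b/ is a stop between vowels /u/ and /o/, so it spirantizes to the fricative [v]. /bufegapebokubob/ → bufegafevoxuvob.
Rule 2 (regressive voicing assimilation): no segment meets the environment; /bufegafevoxuvob/ is unchanged.
Rule 3 (final devoicing): /b/ is a voiced stop in word-final position, so it devoices to [p]. /bufegafevoxuvob/ → bufegafevoxuvop.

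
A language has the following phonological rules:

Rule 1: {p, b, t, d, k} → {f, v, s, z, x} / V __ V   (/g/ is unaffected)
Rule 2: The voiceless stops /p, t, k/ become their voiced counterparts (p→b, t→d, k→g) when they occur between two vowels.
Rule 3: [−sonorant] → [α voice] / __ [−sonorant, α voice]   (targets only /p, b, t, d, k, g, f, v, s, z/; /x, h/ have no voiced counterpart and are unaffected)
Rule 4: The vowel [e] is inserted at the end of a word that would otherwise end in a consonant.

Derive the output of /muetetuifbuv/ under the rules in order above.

Rule 1 (intervocalic spirantization): /t/ is a stop between vowels /e/ and /e/, so it spirantizes to the fricative [s]. /t/ is a stop between vowels /e/ and /u/, so it spirantizes to the fricative [s]. /muetetuifbuv/ → muesesuifbuv.
Rule 2 (intervocalic voicing): no segment meets the environment; /muesesuifbuv/ is unchanged.
Rule 3 (regressive voicing assimilation): /f/ precedes the voiced obstruent /b/, so it voices to [v] by assimilation. /muesesuifbuv/ → muesesuivbuv.
Rule 4 (final e-epenthesis): the form ends in the consonant /v/, so [e] is inserted word-finally. /muesesuivbuv/ → muesesuivbuve.

muesesuivbuve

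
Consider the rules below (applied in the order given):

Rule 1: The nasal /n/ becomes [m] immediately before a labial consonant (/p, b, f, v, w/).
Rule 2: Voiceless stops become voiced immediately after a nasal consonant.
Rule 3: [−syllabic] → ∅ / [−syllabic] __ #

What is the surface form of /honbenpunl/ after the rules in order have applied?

Rule 1 (nasal place assimilation): /n/ precedes the labial consonant /b/, so it assimilates in place to [m]. /n/ precedes the labial consonant /p/, so it assimilates in place to [m]. /honbenpunl/ → hombempunl.
Rule 2 (post-nasal voicing): /p/ is a voiceless stop immediately after the nasal /m/, so it voices to [b]. /hombempunl/ → hombembunl.
Rule 3 (final cluster simplification): /l/ is the second consonant of a word-final cluster /nl/, so it deletes. /hombembunl/ → hombembun.

hombembun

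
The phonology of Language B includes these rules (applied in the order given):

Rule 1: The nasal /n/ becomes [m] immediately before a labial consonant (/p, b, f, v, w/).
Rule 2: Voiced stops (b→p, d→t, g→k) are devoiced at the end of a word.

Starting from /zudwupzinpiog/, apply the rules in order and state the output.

Rule 1 (nasal place assimilation): /n/ precedes the labial consonant /p/, so it assimilates in place to [m]. /zudwupzinpiog/ → zudwupzimpiog.
Rule 2 (final devoicing): /g/ is a voiced stop in word-final position, so it devoices to [k]. /zudwupzimpiog/ → zudwupzimpiok.

zudwupzimpiok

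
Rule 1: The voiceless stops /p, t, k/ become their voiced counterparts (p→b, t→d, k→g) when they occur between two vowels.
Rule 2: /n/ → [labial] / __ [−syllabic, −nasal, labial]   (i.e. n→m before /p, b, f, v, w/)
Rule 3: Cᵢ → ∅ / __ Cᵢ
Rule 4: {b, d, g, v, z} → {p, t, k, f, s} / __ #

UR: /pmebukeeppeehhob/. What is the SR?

Rule 1 (intervocalic voicing): /k/ is a voiceless stop between vowels /u/ and /e/, so it voices to [g]. /pmebukeeppeehhob/ → pmebugeeppeehhob.
Rule 2 (nasal place assimilation): no segment meets the environment; /pmebugeeppeehhob/ is unchanged.
Rule 3 (degemination): /pp/ is a geminate; the first /p/ deletes. /hh/ is a geminate; the first /h/ deletes. /pmebugeeppeehhob/ → pmebugeepeehob.
Rule 4 (final devoicing): /b/ is a voiced obstruent in word-final position, so it devoices to [p]. /pmebugeepeehob/ → pmebugeepeehop.

pmebugeepeehop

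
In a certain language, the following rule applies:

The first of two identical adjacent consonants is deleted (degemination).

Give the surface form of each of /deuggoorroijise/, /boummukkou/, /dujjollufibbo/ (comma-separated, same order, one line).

deugooroijise, boumukou, dujolufibo

/deuggoorroijise/: /gg/ is a geminate; the first /g/ deletes. /rr/ is a geminate; the first /r/ deletes. → [deugooroijise].
/boummukkou/: /mm/ is a geminate; the first /m/ deletes. /kk/ is a geminate; the first /k/ deletes. → [boumukou].
/dujjollufibbo/: /jj/ is a geminate; the first /j/ deletes. /ll/ is a geminate; the first /l/ deletes. /bb/ is a geminate; the first /b/ deletes. → [dujolufibo].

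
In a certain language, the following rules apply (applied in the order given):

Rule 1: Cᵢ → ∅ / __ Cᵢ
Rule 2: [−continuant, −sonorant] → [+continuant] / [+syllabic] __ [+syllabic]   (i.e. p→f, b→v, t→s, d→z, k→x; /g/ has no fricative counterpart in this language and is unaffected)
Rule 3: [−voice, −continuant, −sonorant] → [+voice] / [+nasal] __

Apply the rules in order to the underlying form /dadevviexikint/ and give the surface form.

Rule 1 (degemination): /vv/ is a geminate; the first /v/ deletes. /dadevviexikint/ → dadeviexikint.
Rule 2 (intervocalic spirantization): /d/ is a stop between vowels /a/ and /e/, so it spirantizes to the fricative [z]. /k/ is a stop between vowels /i/ and /i/, so it spirantizes to the fricative [x]. /dadeviexikint/ → dazeviexixint.
Rule 3 (post-nasal voicing): /t/ is a voiceless stop immediately after the nasal /n/, so it voices to [d]. /dazeviexixint/ → dazeviexixind.

dazeviexixind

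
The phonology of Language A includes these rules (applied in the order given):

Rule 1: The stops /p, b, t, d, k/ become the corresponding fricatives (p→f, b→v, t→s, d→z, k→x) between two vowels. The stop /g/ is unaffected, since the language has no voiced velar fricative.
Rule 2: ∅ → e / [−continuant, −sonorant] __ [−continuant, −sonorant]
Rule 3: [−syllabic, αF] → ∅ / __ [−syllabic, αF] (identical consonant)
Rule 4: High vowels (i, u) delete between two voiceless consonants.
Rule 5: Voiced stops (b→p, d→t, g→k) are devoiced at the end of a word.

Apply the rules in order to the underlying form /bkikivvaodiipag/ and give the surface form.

bekxivaoziifak

Rule 1 (intervocalic spirantization): /k/ is a stop between vowels /i/ and /i/, so it spirantizes to the fricative [x]. /d/ is a stop between vowels /o/ and /i/, so it spirantizes to the fricative [z]. /p/ is a stop between vowels /i/ and /a/, so it spirantizes to the fricative [f]. /bkikivvaodiipag/ → bkixivvaoziifag.
Rule 2 (stop-cluster e-epenthesis): /b/ and /k/ form a stop–stop cluster, so [e] is inserted between them. /bkixivvaoziifag/ → bekixivvaoziifag.
Rule 3 (degemination): /vv/ is a geminate; the first /v/ deletes. /bekixivvaoziifag/ → bekixivaoziifag.
Rule 4 (high vowel syncope): /i/ is a high vowel flanked by voiceless consonants /k/ and /x/, so it deletes. /bekixivaoziifag/ → bekxivaoziifag.
Rule 5 (final devoicing): /g/ is a voiced stop in word-final position, so it devoices to [k]. /bekxivaoziifag/ → bekxivaoziifak.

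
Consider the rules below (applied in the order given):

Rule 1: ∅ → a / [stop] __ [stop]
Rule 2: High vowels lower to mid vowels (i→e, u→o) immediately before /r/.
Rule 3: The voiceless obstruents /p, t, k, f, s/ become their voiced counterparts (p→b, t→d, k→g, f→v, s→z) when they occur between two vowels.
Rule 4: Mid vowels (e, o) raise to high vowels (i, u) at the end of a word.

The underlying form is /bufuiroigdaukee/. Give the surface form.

buvueroigadaugei

Rule 1 (stop-cluster a-epenthesis): /g/ and /d/ form a stop–stop cluster, so [a] is inserted between them. /bufuiroigdaukee/ → bufuiroigadaukee.
Rule 2 (pre-rhotic lowering): /i/ is a high vowel immediately before /r/, so it lowers to [e]. /bufuiroigadaukee/ → bufueroigadaukee.
Rule 3 (intervocalic voicing): /f/ is a voiceless obstruent between vowels /u/ and /u/, so it voices to [v]. /k/ is a voiceless obstruent between vowels /u/ and /e/, so it voices to [g]. /bufueroigadaukee/ → buvueroigadaugee.
Rule 4 (final vowel raising): /e/ is a mid vowel in word-final position, so it raises to [i]. /buvueroigadaugee/ → buvueroigadaugei.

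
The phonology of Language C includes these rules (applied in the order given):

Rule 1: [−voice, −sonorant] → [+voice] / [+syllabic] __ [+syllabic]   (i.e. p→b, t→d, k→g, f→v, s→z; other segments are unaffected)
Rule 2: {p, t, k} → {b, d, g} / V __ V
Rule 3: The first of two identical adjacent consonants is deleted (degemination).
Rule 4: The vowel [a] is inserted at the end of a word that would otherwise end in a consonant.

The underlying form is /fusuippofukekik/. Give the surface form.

fuzuipovugegika

Rule 1 (intervocalic voicing): /s/ is a voiceless obstruent between vowels /u/ and /u/, so it voices to [z]. /f/ is a voiceless obstruent between vowels /o/ and /u/, so it voices to [v]. /k/ is a voiceless obstruent between vowels /u/ and /e/, so it voices to [g]. /k/ is a voiceless obstruent between vowels /e/ and /i/, so it voices to [g]. /fusuippofukekik/ → fuzuippovugegik.
Rule 2 (intervocalic voicing): no segment meets the environment; /fuzuippovugegik/ is unchanged.
Rule 3 (degemination): /pp/ is a geminate; the first /p/ deletes. /fuzuippovugegik/ → fuzuipovugegik.
Rule 4 (final a-epenthesis): the form ends in the consonant /k/, so [a] is inserted word-finally. /fuzuipovugegik/ → fuzuipovugegika.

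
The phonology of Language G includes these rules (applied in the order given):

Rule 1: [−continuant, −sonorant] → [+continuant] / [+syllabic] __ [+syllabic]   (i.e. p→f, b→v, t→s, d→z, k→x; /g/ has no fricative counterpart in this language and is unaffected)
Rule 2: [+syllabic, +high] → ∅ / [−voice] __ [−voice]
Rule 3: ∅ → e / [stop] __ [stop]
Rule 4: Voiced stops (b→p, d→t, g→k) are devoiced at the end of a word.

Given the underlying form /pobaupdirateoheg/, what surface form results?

povaupediraseohek

Rule 1 (intervocalic spirantization): /b/ is a stop between vowels /o/ and /a/, so it spirantizes to the fricative [v]. /t/ is a stop between vowels /a/ and /e/, so it spirantizes to the fricative [s]. /pobaupdirateoheg/ → povaupdiraseoheg.
Rule 2 (high vowel syncope): no segment meets the environment; /povaupdiraseoheg/ is unchanged.
Rule 3 (stop-cluster e-epenthesis): /p/ and /d/ form a stop–stop cluster, so [e] is inserted between them. /povaupdiraseoheg/ → povaupediraseoheg.
Rule 4 (final devoicing): /g/ is a voiced stop in word-final position, so it devoices to [k]. /povaupediraseoheg/ → povaupediraseohek.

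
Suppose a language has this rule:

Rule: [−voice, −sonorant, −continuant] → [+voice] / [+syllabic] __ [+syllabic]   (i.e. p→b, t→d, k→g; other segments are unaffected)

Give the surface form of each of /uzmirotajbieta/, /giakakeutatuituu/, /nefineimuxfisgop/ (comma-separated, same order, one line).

/uzmirotajbieta/: /t/ is a voiceless stop between vowels /o/ and /a/, so it voices to [d]. /t/ is a voiceless stop between vowels /e/ and /a/, so it voices to [d]. → [uzmirodajbieda].
/giakakeutatuituu/: /k/ is a voiceless stop between vowels /a/ and /a/, so it voices to [g]. /k/ is a voiceless stop between vowels /a/ and /e/, so it voices to [g]. /t/ is a voiceless stop between vowels /u/ and /a/, so it voices to [d]. /t/ is a voiceless stop between vowels /a/ and /u/, so it voices to [d]. /t/ is a voiceless stop between vowels /i/ and /u/, so it voices to [d]. → [giagageudaduiduu].
/nefineimuxfisgop/: the rule's environment is not met; surfaces unchanged as [nefineimuxfisgop].

uzmirodajbieda, giagageudaduiduu, nefineimuxfisgop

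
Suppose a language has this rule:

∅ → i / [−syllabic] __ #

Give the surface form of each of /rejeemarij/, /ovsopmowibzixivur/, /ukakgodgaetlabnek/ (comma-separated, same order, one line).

rejeemariji, ovsopmowibzixivuri, ukakgodgaetlabneki

/rejeemarij/: the form ends in the consonant /j/, so [i] is inserted word-finally. → [rejeemariji].
/ovsopmowibzixivur/: the form ends in the consonant /r/, so [i] is inserted word-finally. → [ovsopmowibzixivuri].
/ukakgodgaetlabnek/: the form ends in the consonant /k/, so [i] is inserted word-finally. → [ukakgodgaetlabneki].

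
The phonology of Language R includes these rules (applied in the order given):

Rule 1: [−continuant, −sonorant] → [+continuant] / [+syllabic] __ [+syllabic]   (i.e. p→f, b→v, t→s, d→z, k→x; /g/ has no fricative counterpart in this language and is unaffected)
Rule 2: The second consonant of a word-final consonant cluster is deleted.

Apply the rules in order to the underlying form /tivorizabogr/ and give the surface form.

tivorizavog

Rule 1 (intervocalic spirantization): /b/ is a stop between vowels /a/ and /o/, so it spirantizes to the fricative [v]. /tivorizabogr/ → tivorizavogr.
Rule 2 (final cluster simplification): /r/ is the second consonant of a word-final cluster /gr/, so it deletes. /tivorizavogr/ → tivorizavog.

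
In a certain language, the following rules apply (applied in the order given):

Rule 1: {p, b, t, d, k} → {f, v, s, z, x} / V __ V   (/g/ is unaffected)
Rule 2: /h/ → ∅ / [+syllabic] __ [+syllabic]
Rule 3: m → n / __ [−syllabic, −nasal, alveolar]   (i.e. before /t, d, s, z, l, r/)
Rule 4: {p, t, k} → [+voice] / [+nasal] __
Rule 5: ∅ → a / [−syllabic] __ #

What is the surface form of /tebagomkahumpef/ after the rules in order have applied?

Rule 1 (intervocalic spirantization): /b/ is a stop between vowels /e/ and /a/, so it spirantizes to the fricative [v]. /tebagomkahumpef/ → tevagomkahumpef.
Rule 2 (intervocalic h-deletion): /h/ occurs between vowels /a/ and /u/, so it deletes. /tevagomkahumpef/ → tevagomkaumpef.
Rule 3 (nasal place assimilation): no segment meets the environment; /tevagomkaumpef/ is unchanged.
Rule 4 (post-nasal voicing): /k/ is a voiceless stop immediately after the nasal /m/, so it voices to [g]. /p/ is a voiceless stop immediately after the nasal /m/, so it voices to [b]. /tevagomkaumpef/ → tevagomgaumbef.
Rule 5 (final a-epenthesis): the form ends in the consonant /f/, so [a] is inserted word-finally. /tevagomgaumbef/ → tevagomgaumbefa.

tevagomgaumbefa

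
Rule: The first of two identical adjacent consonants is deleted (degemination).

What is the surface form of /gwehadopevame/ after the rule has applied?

No segment of /gwehadopevame/ meets the structural description of the rule, so the form surfaces unchanged.

gwehadopevame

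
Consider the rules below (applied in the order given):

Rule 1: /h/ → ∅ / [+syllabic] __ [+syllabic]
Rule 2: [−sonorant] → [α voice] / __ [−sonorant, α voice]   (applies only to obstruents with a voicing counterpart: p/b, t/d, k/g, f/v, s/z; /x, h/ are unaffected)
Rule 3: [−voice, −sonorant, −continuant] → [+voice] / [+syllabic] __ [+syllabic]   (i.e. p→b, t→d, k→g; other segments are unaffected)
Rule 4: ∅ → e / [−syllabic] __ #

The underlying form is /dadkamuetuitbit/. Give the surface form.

Rule 1 (intervocalic h-deletion): no segment meets the environment; /dadkamuetuitbit/ is unchanged.
Rule 2 (regressive voicing assimilation): /d/ precedes the voiceless obstruent /k/, so it devoices to [t] by assimilation. /t/ precedes the voiced obstruent /b/, so it voices to [d] by assimilation. /dadkamuetuitbit/ → datkamuetuidbit.
Rule 3 (intervocalic voicing): /t/ is a voiceless stop between vowels /e/ and /u/, so it voices to [d]. /datkamuetuidbit/ → datkamueduidbit.
Rule 4 (final e-epenthesis): the form ends in the consonant /t/, so [e] is inserted word-finally. /datkamueduidbit/ → datkamueduidbite.

datkamueduidbite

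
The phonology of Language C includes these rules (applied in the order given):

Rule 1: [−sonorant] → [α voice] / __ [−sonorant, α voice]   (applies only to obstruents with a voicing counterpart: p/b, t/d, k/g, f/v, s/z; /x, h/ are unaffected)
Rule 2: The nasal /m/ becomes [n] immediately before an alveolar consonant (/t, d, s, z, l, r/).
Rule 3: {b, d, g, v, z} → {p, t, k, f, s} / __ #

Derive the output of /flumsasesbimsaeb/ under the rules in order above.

Rule 1 (regressive voicing assimilation): /s/ precedes the voiced obstruent /b/, so it voices to [z] by assimilation. /flumsasesbimsaeb/ → flumsasezbimsaeb.
Rule 2 (nasal place assimilation): /m/ precedes the alveolar consonant /s/, so it assimilates in place to [n]. /m/ precedes the alveolar consonant /s/, so it assimilates in place to [n]. /flumsasezbimsaeb/ → flunsasezbinsaeb.
Rule 3 (final devoicing): /b/ is a voiced obstruent in word-final position, so it devoices to [p]. /flunsasezbinsaeb/ → flunsasezbinsaep.

flunsasezbinsaep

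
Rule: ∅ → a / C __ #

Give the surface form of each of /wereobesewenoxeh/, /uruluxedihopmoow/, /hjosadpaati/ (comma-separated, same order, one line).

wereobesewenoxeha, uruluxedihopmoowa, hjosadpaati

/wereobesewenoxeh/: the form ends in the consonant /h/, so [a] is inserted word-finally. → [wereobesewenoxeha].
/uruluxedihopmoow/: the form ends in the consonant /w/, so [a] is inserted word-finally. → [uruluxedihopmoowa].
/hjosadpaati/: the rule's environment is not met; surfaces unchanged as [hjosadpaati].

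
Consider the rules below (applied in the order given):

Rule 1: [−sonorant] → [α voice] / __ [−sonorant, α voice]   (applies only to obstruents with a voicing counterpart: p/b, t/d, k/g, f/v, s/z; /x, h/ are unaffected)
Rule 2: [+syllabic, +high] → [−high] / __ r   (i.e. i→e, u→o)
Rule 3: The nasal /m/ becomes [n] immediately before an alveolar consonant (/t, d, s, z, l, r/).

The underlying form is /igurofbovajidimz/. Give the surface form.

Rule 1 (regressive voicing assimilation): /f/ precedes the voiced obstruent /b/, so it voices to [v] by assimilation. /igurofbovajidimz/ → igurovbovajidimz.
Rule 2 (pre-rhotic lowering): /u/ is a high vowel immediately before /r/, so it lowers to [o]. /igurovbovajidimz/ → igorovbovajidimz.
Rule 3 (nasal place assimilation): /m/ precedes the alveolar consonant /z/, so it assimilates in place to [n]. /igorovbovajidimz/ → igorovbovajidinz.

igorovbovajidinz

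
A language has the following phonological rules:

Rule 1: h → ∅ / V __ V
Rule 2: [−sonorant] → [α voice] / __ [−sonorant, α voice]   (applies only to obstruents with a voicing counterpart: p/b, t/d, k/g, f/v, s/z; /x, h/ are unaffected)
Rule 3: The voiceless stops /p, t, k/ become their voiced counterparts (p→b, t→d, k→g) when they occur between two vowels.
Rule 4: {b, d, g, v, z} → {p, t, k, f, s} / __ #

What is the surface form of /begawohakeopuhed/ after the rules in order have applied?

begawoageobuet

Rule 1 (intervocalic h-deletion): /h/ occurs between vowels /o/ and /a/, so it deletes. /h/ occurs between vowels /u/ and /e/, so it deletes. /begawohakeopuhed/ → begawoakeopued.
Rule 2 (regressive voicing assimilation): no segment meets the environment; /begawoakeopued/ is unchanged.
Rule 3 (intervocalic voicing): /k/ is a voiceless stop between vowels /a/ and /e/, so it voices to [g]. /p/ is a voiceless stop between vowels /o/ and /u/, so it voices to [b]. /begawoakeopued/ → begawoageobued.
Rule 4 (final devoicing): /d/ is a voiced obstruent in word-final position, so it devoices to [t]. /begawoageobued/ → begawoageobuet.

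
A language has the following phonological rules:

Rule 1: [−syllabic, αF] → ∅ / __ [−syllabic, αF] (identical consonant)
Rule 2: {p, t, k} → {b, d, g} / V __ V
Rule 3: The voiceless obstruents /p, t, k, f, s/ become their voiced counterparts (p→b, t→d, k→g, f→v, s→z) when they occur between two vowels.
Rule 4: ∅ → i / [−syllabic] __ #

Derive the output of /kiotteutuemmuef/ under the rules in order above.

Rule 1 (degemination): /tt/ is a geminate; the first /t/ deletes. /mm/ is a geminate; the first /m/ deletes. /kiotteutuemmuef/ → kioteutuemuef.
Rule 2 (intervocalic voicing): /t/ is a voiceless stop between vowels /o/ and /e/, so it voices to [d]. /t/ is a voiceless stop between vowels /u/ and /u/, so it voices to [d]. /kioteutuemuef/ → kiodeuduemuef.
Rule 3 (intervocalic voicing): no segment meets the environment; /kiodeuduemuef/ is unchanged.
Rule 4 (final i-epenthesis): the form ends in the consonant /f/, so [i] is inserted word-finally. /kiodeuduemuef/ → kiodeuduemuefi.

kiodeuduemuefi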